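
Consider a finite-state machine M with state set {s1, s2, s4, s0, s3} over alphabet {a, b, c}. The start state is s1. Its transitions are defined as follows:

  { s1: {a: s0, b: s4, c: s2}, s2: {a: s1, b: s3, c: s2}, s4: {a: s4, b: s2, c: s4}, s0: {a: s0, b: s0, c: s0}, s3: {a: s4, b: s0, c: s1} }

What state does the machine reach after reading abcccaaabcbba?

Trace: s1 -a-> s0 -b-> s0 -c-> s0 -c-> s0 -c-> s0 -a-> s0 -a-> s0 -a-> s0 -b-> s0 -c-> s0 -b-> s0 -b-> s0 -a-> s0

s0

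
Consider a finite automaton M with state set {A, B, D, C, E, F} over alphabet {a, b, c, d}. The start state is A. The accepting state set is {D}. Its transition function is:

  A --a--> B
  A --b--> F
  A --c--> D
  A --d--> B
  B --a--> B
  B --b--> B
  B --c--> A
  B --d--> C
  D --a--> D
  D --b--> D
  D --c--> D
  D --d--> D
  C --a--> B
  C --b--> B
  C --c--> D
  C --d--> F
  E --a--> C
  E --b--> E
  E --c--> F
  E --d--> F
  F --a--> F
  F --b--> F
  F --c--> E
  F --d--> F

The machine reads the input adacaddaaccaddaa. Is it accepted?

Trace: A -a-> B -d-> C -a-> B -c-> A -a-> B -d-> C -d-> F -a-> F -a-> F -c-> E -c-> F -a-> F -d-> F -d-> F -a-> F -a-> F
End state F is not accepting.

No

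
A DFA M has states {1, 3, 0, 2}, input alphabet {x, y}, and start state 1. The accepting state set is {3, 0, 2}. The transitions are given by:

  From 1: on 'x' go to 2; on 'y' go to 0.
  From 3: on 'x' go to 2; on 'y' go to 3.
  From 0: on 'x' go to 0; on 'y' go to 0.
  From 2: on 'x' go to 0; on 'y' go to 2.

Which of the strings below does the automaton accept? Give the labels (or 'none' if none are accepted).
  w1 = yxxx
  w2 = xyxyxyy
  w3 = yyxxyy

w1: Trace: 1 -y-> 0 -x-> 0 -x-> 0 -x-> 0  → end 0, accepted
w2: Trace: 1 -x-> 2 -y-> 2 -x-> 0 -y-> 0 -x-> 0 -y-> 0 -y-> 0  → end 0, accepted
w3: Trace: 1 -y-> 0 -y-> 0 -x-> 0 -x-> 0 -y-> 0 -y-> 0  → end 0, accepted

w1, w2, w3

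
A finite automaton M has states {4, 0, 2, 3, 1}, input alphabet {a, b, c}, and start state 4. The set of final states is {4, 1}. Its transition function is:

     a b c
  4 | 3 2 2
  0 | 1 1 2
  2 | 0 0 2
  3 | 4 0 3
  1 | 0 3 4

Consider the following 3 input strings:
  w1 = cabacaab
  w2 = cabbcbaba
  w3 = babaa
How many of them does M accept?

w1: Trace: 4 -c-> 2 -a-> 0 -b-> 1 -a-> 0 -c-> 2 -a-> 0 -a-> 1 -b-> 3  → end 3, rejected
w2: Trace: 4 -c-> 2 -a-> 0 -b-> 1 -b-> 3 -c-> 3 -b-> 0 -a-> 1 -b-> 3 -a-> 4  → end 4, accepted
w3: Trace: 4 -b-> 2 -a-> 0 -b-> 1 -a-> 0 -a-> 1  → end 1, accepted

2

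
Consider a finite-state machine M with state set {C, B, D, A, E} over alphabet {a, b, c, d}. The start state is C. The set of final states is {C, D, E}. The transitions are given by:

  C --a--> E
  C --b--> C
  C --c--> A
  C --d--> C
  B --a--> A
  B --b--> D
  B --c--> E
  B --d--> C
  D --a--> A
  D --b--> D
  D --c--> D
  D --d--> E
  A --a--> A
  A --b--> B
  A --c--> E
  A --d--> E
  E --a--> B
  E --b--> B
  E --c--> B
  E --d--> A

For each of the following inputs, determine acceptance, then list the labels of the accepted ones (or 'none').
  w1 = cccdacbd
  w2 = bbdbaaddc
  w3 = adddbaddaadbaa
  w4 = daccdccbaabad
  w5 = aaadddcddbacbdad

w1, w4, w5

w1:
  start at C
  read 'c': C → A
  read 'c': A → E
  read 'c': E → B
  read 'd': B → C
  read 'a': C → E
  read 'c': E → B
  read 'b': B → D
  read 'd': D → E
  end E, accepted
w2:
  start at C
  read 'b': C → C
  read 'b': C → C
  read 'd': C → C
  read 'b': C → C
  read 'a': C → E
  read 'a': E → B
  read 'd': B → C
  read 'd': C → C
  read 'c': C → A
  end A, rejected
w3:
  start at C
  read 'a': C → E
  read 'd': E → A
  read 'd': A → E
  read 'd': E → A
  read 'b': A → B
  read 'a': B → A
  read 'd': A → E
  read 'd': E → A
  read 'a': A → A
  read 'a': A → A
  read 'd': A → E
  read 'b': E → B
  read 'a': B → A
  read 'a': A → A
  end A, rejected
w4:
  start at C
  read 'd': C → C
  read 'a': C → E
  read 'c': E → B
  read 'c': B → E
  read 'd': E → A
  read 'c': A → E
  read 'c': E → B
  read 'b': B → D
  read 'a': D → A
  read 'a': A → A
  read 'b': A → B
  read 'a': B → A
  read 'd': A → E
  end E, accepted
w5:
  start at C
  read 'a': C → E
  read 'a': E → B
  read 'a': B → A
  read 'd': A → E
  read 'd': E → A
  read 'd': A → E
  read 'c': E → B
  read 'd': B → C
  read 'd': C → C
  read 'b': C → C
  read 'a': C → E
  read 'c': E → B
  read 'b': B → D
  read 'd': D → E
  read 'a': E → B
  read 'd': B → C
  end C, accepted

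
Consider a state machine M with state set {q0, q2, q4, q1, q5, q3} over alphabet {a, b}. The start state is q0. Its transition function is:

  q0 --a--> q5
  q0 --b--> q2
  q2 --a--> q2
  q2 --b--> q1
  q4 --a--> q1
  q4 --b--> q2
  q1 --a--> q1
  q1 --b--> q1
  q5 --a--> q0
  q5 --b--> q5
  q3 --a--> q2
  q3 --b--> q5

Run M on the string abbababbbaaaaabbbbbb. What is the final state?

q1

Trace: q0 -a-> q5 -b-> q5 -b-> q5 -a-> q0 -b-> q2 -a-> q2 -b-> q1 -b-> q1 -b-> q1 -a-> q1 -a-> q1 -a-> q1 -a-> q1 -a-> q1 -b-> q1 -b-> q1 -b-> q1 -b-> q1 -b-> q1 -b-> q1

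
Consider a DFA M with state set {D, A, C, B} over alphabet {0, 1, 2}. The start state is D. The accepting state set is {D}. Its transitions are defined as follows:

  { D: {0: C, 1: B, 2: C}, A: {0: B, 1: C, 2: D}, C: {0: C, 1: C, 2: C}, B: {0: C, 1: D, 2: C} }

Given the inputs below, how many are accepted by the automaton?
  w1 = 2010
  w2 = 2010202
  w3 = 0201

w1: D → C → C → C → C  → end C, rejected
w2: D → C → C → C → C → C → C → C  → end C, rejected
w3: D → C → C → C → C  → end C, rejected

0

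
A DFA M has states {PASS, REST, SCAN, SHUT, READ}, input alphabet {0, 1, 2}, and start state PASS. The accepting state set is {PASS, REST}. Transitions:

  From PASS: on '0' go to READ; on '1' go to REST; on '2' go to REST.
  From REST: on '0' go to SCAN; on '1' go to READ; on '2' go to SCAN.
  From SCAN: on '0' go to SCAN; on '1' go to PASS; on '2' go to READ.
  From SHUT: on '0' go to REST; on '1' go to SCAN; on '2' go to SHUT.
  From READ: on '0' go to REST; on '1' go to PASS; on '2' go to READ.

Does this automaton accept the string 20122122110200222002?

No

PASS → REST → SCAN → PASS → REST → SCAN → PASS → REST → SCAN → PASS → REST → SCAN → READ → REST → SCAN → READ → READ → READ → REST → SCAN → READ
End state READ is not accepting.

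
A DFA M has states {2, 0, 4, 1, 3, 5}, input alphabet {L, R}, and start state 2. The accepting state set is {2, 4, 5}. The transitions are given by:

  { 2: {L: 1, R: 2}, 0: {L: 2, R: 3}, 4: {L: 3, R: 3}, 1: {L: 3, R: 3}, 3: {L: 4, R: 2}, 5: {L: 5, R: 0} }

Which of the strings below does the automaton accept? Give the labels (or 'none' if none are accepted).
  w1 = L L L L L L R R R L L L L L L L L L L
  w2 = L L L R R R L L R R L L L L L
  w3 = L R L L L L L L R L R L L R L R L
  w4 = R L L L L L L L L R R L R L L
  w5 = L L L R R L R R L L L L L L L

w1: 2 → 1 → 3 → 4 → 3 → 4 → 3 → 2 → 2 → 2 → 1 → 3 → 4 → 3 → 4 → 3 → 4 → 3 → 4 → 3  → end 3, rejected
w2: 2 → 1 → 3 → 4 → 3 → 2 → 2 → 1 → 3 → 2 → 2 → 1 → 3 → 4 → 3 → 4  → end 4, accepted
w3: 2 → 1 → 3 → 4 → 3 → 4 → 3 → 4 → 3 → 2 → 1 → 3 → 4 → 3 → 2 → 1 → 3 → 4  → end 4, accepted
w4: 2 → 2 → 1 → 3 → 4 → 3 → 4 → 3 → 4 → 3 → 2 → 2 → 1 → 3 → 4 → 3  → end 3, rejected
w5: 2 → 1 → 3 → 4 → 3 → 2 → 1 → 3 → 2 → 1 → 3 → 4 → 3 → 4 → 3 → 4  → end 4, accepted

w2, w3, w5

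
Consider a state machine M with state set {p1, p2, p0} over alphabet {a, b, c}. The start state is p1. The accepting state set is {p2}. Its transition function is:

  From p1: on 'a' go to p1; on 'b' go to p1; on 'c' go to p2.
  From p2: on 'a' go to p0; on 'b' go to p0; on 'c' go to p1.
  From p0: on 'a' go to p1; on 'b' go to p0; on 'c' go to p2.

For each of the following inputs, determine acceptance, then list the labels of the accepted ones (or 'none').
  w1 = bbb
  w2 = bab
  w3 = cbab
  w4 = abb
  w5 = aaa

none

w1: Trace: p1 -b-> p1 -b-> p1 -b-> p1  → end p1, rejected
w2: Trace: p1 -b-> p1 -a-> p1 -b-> p1  → end p1, rejected
w3: Trace: p1 -c-> p2 -b-> p0 -a-> p1 -b-> p1  → end p1, rejected
w4: Trace: p1 -a-> p1 -b-> p1 -b-> p1  → end p1, rejected
w5: Trace: p1 -a-> p1 -a-> p1 -a-> p1  → end p1, rejected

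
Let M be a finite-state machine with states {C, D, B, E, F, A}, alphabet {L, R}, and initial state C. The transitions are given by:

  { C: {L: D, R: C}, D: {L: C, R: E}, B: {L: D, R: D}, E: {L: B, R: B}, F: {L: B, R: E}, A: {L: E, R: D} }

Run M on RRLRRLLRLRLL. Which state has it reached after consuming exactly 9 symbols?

D

Trace: C -R-> C -R-> C -L-> D -R-> E -R-> B -L-> D -L-> C -R-> C -L-> D
After 9 symbols: D.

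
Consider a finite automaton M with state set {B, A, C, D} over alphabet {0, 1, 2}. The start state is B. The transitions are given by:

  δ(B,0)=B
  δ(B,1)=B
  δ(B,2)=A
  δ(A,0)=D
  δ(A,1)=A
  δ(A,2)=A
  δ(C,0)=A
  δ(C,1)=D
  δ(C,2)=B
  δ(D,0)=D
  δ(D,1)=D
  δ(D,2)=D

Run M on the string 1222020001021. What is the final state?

D

start at B
read '1': B → B
read '2': B → A
read '2': A → A
read '2': A → A
read '0': A → D
read '2': D → D
read '0': D → D
read '0': D → D
read '0': D → D
read '1': D → D
read '0': D → D
read '2': D → D
read '1': D → D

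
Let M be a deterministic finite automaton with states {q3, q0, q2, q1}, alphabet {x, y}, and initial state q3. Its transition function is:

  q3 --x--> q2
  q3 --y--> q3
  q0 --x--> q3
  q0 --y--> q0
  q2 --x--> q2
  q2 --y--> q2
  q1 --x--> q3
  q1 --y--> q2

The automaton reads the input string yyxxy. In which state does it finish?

q2

q3 → q3 → q3 → q2 → q2 → q2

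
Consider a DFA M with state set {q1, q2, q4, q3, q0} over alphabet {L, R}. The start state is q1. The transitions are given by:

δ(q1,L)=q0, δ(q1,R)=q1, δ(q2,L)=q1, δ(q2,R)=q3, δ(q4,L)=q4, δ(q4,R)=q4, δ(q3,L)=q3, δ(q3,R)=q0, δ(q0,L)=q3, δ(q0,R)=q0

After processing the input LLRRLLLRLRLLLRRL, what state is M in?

q3

q1 → q0 → q3 → q0 → q0 → q3 → q3 → q3 → q0 → q3 → q0 → q3 → q3 → q3 → q0 → q0 → q3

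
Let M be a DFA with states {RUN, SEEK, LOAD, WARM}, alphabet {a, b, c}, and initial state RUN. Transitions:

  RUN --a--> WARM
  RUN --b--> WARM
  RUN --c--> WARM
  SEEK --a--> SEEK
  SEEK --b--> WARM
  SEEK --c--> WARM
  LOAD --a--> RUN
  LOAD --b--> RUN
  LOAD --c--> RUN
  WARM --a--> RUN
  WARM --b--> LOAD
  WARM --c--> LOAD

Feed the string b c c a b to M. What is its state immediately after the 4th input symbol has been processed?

RUN → WARM → LOAD → RUN → WARM
After 4 symbols: WARM.

WARM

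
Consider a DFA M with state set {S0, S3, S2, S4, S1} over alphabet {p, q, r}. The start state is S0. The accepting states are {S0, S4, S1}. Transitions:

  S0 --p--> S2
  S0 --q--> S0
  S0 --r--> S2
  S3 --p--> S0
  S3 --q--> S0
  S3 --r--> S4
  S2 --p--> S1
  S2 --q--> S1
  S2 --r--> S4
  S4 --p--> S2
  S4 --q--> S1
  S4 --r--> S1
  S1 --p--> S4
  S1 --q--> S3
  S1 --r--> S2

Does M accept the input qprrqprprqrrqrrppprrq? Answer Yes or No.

S0 → S0 → S2 → S4 → S1 → S3 → S0 → S2 → S1 → S2 → S1 → S2 → S4 → S1 → S2 → S4 → S2 → S1 → S4 → S1 → S2 → S1
End state S1 is accepting.

Yes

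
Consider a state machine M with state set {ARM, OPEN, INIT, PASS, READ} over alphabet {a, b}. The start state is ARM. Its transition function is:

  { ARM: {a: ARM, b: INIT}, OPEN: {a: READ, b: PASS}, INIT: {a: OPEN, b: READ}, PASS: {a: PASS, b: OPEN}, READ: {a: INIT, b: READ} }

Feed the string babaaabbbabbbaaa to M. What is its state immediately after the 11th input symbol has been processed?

READ

Trace: ARM -b-> INIT -a-> OPEN -b-> PASS -a-> PASS -a-> PASS -a-> PASS -b-> OPEN -b-> PASS -b-> OPEN -a-> READ -b-> READ
After 11 symbols: READ.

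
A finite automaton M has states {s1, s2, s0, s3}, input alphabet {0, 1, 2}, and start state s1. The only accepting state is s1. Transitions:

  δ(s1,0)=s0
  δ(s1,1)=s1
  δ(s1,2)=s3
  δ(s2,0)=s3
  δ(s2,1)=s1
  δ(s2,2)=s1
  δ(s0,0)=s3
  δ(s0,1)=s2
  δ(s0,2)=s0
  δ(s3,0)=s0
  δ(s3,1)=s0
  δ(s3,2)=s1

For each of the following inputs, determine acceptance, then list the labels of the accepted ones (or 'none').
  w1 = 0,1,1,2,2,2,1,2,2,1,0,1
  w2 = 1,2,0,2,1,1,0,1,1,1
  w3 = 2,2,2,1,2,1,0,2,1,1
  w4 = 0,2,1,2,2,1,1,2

w2, w3, w4

w1:
  start at s1
  read '0': s1 → s0
  read '1': s0 → s2
  read '1': s2 → s1
  read '2': s1 → s3
  read '2': s3 → s1
  read '2': s1 → s3
  read '1': s3 → s0
  read '2': s0 → s0
  read '2': s0 → s0
  read '1': s0 → s2
  read '0': s2 → s3
  read '1': s3 → s0
  end s0, rejected
w2:
  start at s1
  read '1': s1 → s1
  read '2': s1 → s3
  read '0': s3 → s0
  read '2': s0 → s0
  read '1': s0 → s2
  read '1': s2 → s1
  read '0': s1 → s0
  read '1': s0 → s2
  read '1': s2 → s1
  read '1': s1 → s1
  end s1, accepted
w3:
  start at s1
  read '2': s1 → s3
  read '2': s3 → s1
  read '2': s1 → s3
  read '1': s3 → s0
  read '2': s0 → s0
  read '1': s0 → s2
  read '0': s2 → s3
  read '2': s3 → s1
  read '1': s1 → s1
  read '1': s1 → s1
  end s1, accepted
w4:
  start at s1
  read '0': s1 → s0
  read '2': s0 → s0
  read '1': s0 → s2
  read '2': s2 → s1
  read '2': s1 → s3
  read '1': s3 → s0
  read '1': s0 → s2
  read '2': s2 → s1
  end s1, accepted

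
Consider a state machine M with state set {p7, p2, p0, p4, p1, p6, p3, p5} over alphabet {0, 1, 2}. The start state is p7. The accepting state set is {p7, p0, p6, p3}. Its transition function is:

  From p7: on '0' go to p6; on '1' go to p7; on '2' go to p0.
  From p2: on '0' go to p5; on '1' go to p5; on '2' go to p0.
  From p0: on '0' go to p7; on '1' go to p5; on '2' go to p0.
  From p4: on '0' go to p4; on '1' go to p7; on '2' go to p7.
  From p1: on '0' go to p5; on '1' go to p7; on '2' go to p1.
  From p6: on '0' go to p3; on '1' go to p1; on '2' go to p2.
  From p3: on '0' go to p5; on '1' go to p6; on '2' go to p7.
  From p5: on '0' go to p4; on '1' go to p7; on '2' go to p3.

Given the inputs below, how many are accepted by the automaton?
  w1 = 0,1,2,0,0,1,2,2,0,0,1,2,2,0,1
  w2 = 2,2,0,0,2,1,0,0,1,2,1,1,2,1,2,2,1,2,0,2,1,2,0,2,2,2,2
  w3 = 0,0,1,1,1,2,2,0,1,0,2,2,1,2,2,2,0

3

w1: Trace: p7 -0-> p6 -1-> p1 -2-> p1 -0-> p5 -0-> p4 -1-> p7 -2-> p0 -2-> p0 -0-> p7 -0-> p6 -1-> p1 -2-> p1 -2-> p1 -0-> p5 -1-> p7  → end p7, accepted
w2: Trace: p7 -2-> p0 -2-> p0 -0-> p7 -0-> p6 -2-> p2 -1-> p5 -0-> p4 -0-> p4 -1-> p7 -2-> p0 -1-> p5 -1-> p7 -2-> p0 -1-> p5 -2-> p3 -2-> p7 -1-> p7 -2-> p0 -0-> p7 -2-> p0 -1-> p5 -2-> p3 -0-> p5 -2-> p3 -2-> p7 -2-> p0 -2-> p0  → end p0, accepted
w3: Trace: p7 -0-> p6 -0-> p3 -1-> p6 -1-> p1 -1-> p7 -2-> p0 -2-> p0 -0-> p7 -1-> p7 -0-> p6 -2-> p2 -2-> p0 -1-> p5 -2-> p3 -2-> p7 -2-> p0 -0-> p7  → end p7, accepted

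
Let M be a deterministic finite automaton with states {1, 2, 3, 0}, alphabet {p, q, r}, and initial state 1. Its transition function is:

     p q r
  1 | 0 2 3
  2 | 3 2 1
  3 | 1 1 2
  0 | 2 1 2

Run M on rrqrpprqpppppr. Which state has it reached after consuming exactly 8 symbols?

2

Trace: 1 -r-> 3 -r-> 2 -q-> 2 -r-> 1 -p-> 0 -p-> 2 -r-> 1 -q-> 2
After 8 symbols: 2.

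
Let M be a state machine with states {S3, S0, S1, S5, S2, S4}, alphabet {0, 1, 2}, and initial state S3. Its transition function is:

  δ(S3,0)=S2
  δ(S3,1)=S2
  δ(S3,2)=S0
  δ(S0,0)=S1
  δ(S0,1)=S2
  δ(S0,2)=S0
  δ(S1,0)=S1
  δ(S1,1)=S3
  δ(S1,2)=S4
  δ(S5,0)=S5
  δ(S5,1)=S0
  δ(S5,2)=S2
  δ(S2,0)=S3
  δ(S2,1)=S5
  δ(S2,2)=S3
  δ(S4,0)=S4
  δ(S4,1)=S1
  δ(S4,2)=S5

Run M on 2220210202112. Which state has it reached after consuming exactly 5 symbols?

S4

start at S3
read '2': S3 → S0
read '2': S0 → S0
read '2': S0 → S0
read '0': S0 → S1
read '2': S1 → S4
After 5 symbols: S4.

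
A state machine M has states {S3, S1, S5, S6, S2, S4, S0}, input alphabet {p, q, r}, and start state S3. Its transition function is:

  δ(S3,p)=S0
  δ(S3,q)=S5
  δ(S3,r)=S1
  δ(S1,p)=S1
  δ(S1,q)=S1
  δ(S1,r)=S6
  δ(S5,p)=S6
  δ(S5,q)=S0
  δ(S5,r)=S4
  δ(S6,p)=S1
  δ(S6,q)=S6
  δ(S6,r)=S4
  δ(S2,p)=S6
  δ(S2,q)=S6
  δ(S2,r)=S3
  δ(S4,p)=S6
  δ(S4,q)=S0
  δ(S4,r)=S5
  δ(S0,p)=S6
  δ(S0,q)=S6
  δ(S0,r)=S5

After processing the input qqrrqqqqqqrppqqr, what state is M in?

S6

S3 → S5 → S0 → S5 → S4 → S0 → S6 → S6 → S6 → S6 → S6 → S4 → S6 → S1 → S1 → S1 → S6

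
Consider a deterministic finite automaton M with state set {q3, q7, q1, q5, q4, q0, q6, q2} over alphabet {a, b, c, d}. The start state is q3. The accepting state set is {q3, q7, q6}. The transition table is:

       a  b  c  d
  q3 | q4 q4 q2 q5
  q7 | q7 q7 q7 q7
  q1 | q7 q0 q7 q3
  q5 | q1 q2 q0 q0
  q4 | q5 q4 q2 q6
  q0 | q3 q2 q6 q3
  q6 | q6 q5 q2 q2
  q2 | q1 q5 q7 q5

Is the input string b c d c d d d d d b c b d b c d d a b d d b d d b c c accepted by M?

q3 → q4 → q2 → q5 → q0 → q3 → q5 → q0 → q3 → q5 → q2 → q7 → q7 → q7 → q7 → q7 → q7 → q7 → q7 → q7 → q7 → q7 → q7 → q7 → q7 → q7 → q7 → q7
End state q7 is accepting.

Yes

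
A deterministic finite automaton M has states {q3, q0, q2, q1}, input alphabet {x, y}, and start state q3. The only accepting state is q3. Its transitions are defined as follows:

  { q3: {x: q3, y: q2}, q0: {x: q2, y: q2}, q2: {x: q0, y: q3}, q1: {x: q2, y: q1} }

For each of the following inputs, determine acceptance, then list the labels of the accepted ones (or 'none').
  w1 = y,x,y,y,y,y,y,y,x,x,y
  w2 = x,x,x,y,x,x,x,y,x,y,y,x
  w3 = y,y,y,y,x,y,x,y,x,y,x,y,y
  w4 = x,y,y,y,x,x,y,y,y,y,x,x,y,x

w2, w3, w4

w1:
  start at q3
  read 'y': q3 → q2
  read 'x': q2 → q0
  read 'y': q0 → q2
  read 'y': q2 → q3
  read 'y': q3 → q2
  read 'y': q2 → q3
  read 'y': q3 → q2
  read 'y': q2 → q3
  read 'x': q3 → q3
  read 'x': q3 → q3
  read 'y': q3 → q2
  end q2, rejected
w2:
  start at q3
  read 'x': q3 → q3
  read 'x': q3 → q3
  read 'x': q3 → q3
  read 'y': q3 → q2
  read 'x': q2 → q0
  read 'x': q0 → q2
  read 'x': q2 → q0
  read 'y': q0 → q2
  read 'x': q2 → q0
  read 'y': q0 → q2
  read 'y': q2 → q3
  read 'x': q3 → q3
  end q3, accepted
w3:
  start at q3
  read 'y': q3 → q2
  read 'y': q2 → q3
  read 'y': q3 → q2
  read 'y': q2 → q3
  read 'x': q3 → q3
  read 'y': q3 → q2
  read 'x': q2 → q0
  read 'y': q0 → q2
  read 'x': q2 → q0
  read 'y': q0 → q2
  read 'x': q2 → q0
  read 'y': q0 → q2
  read 'y': q2 → q3
  end q3, accepted
w4:
  start at q3
  read 'x': q3 → q3
  read 'y': q3 → q2
  read 'y': q2 → q3
  read 'y': q3 → q2
  read 'x': q2 → q0
  read 'x': q0 → q2
  read 'y': q2 → q3
  read 'y': q3 → q2
  read 'y': q2 → q3
  read 'y': q3 → q2
  read 'x': q2 → q0
  read 'x': q0 → q2
  read 'y': q2 → q3
  read 'x': q3 → q3
  end q3, accepted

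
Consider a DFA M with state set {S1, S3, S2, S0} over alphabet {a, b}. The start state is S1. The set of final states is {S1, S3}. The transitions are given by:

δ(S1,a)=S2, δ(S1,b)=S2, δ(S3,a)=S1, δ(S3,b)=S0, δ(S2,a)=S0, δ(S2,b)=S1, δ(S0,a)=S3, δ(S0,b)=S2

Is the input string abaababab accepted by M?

Trace: S1 -a-> S2 -b-> S1 -a-> S2 -a-> S0 -b-> S2 -a-> S0 -b-> S2 -a-> S0 -b-> S2
End state S2 is not accepting.

No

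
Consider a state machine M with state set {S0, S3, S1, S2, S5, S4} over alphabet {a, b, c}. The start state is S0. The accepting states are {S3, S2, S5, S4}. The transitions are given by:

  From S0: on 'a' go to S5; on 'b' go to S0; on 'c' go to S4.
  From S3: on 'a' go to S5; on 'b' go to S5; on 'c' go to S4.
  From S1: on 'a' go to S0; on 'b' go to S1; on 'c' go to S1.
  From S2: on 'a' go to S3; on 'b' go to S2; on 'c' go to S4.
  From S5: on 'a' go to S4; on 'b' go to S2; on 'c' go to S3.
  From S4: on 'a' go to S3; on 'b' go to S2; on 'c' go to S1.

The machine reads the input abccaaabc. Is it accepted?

Yes

start at S0
read 'a': S0 → S5
read 'b': S5 → S2
read 'c': S2 → S4
read 'c': S4 → S1
read 'a': S1 → S0
read 'a': S0 → S5
read 'a': S5 → S4
read 'b': S4 → S2
read 'c': S2 → S4
End state S4 is accepting.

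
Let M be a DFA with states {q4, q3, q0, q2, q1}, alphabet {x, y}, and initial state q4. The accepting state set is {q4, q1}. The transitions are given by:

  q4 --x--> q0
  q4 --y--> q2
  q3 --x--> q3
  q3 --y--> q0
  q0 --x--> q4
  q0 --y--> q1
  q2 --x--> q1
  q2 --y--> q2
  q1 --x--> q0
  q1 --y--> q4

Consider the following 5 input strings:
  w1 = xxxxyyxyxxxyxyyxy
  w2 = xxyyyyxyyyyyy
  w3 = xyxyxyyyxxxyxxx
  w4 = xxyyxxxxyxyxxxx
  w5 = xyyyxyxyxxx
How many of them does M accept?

w1:
  start at q4
  read 'x': q4 → q0
  read 'x': q0 → q4
  read 'x': q4 → q0
  read 'x': q0 → q4
  read 'y': q4 → q2
  read 'y': q2 → q2
  read 'x': q2 → q1
  read 'y': q1 → q4
  read 'x': q4 → q0
  read 'x': q0 → q4
  read 'x': q4 → q0
  read 'y': q0 → q1
  read 'x': q1 → q0
  read 'y': q0 → q1
  read 'y': q1 → q4
  read 'x': q4 → q0
  read 'y': q0 → q1
  end q1, accepted
w2:
  start at q4
  read 'x': q4 → q0
  read 'x': q0 → q4
  read 'y': q4 → q2
  read 'y': q2 → q2
  read 'y': q2 → q2
  read 'y': q2 → q2
  read 'x': q2 → q1
  read 'y': q1 → q4
  read 'y': q4 → q2
  read 'y': q2 → q2
  read 'y': q2 → q2
  read 'y': q2 → q2
  read 'y': q2 → q2
  end q2, rejected
w3:
  start at q4
  read 'x': q4 → q0
  read 'y': q0 → q1
  read 'x': q1 → q0
  read 'y': q0 → q1
  read 'x': q1 → q0
  read 'y': q0 → q1
  read 'y': q1 → q4
  read 'y': q4 → q2
  read 'x': q2 → q1
  read 'x': q1 → q0
  read 'x': q0 → q4
  read 'y': q4 → q2
  read 'x': q2 → q1
  read 'x': q1 → q0
  read 'x': q0 → q4
  end q4, accepted
w4:
  start at q4
  read 'x': q4 → q0
  read 'x': q0 → q4
  read 'y': q4 → q2
  read 'y': q2 → q2
  read 'x': q2 → q1
  read 'x': q1 → q0
  read 'x': q0 → q4
  read 'x': q4 → q0
  read 'y': q0 → q1
  read 'x': q1 → q0
  read 'y': q0 → q1
  read 'x': q1 → q0
  read 'x': q0 → q4
  read 'x': q4 → q0
  read 'x': q0 → q4
  end q4, accepted
w5:
  start at q4
  read 'x': q4 → q0
  read 'y': q0 → q1
  read 'y': q1 → q4
  read 'y': q4 → q2
  read 'x': q2 → q1
  read 'y': q1 → q4
  read 'x': q4 → q0
  read 'y': q0 → q1
  read 'x': q1 → q0
  read 'x': q0 → q4
  read 'x': q4 → q0
  end q0, rejected

3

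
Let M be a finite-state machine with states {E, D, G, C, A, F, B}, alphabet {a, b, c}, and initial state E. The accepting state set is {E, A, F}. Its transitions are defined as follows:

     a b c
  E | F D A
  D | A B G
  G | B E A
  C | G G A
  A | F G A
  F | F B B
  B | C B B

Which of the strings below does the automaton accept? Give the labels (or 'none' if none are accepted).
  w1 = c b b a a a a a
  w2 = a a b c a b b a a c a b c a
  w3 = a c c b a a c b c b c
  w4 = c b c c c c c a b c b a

w1: Trace: E -c-> A -b-> G -b-> E -a-> F -a-> F -a-> F -a-> F -a-> F  → end F, accepted
w2: Trace: E -a-> F -a-> F -b-> B -c-> B -a-> C -b-> G -b-> E -a-> F -a-> F -c-> B -a-> C -b-> G -c-> A -a-> F  → end F, accepted
w3: Trace: E -a-> F -c-> B -c-> B -b-> B -a-> C -a-> G -c-> A -b-> G -c-> A -b-> G -c-> A  → end A, accepted
w4: Trace: E -c-> A -b-> G -c-> A -c-> A -c-> A -c-> A -c-> A -a-> F -b-> B -c-> B -b-> B -a-> C  → end C, rejected

w1, w2, w3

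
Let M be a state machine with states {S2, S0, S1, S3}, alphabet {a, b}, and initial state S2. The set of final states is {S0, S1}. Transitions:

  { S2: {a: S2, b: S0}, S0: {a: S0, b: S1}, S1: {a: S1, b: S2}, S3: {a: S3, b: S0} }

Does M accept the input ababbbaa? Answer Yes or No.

S2 → S2 → S0 → S0 → S1 → S2 → S0 → S0 → S0
End state S0 is accepting.

Yes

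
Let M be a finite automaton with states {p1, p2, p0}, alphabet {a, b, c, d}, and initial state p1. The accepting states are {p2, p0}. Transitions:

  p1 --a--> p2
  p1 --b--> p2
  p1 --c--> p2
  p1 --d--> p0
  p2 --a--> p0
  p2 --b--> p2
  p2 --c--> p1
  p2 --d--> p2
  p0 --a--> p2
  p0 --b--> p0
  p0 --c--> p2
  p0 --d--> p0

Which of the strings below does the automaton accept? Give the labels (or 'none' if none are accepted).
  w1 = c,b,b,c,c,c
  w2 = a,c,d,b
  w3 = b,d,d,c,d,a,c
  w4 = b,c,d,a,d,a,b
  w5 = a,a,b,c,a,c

w2, w4, w5

w1:
  start at p1
  read 'c': p1 → p2
  read 'b': p2 → p2
  read 'b': p2 → p2
  read 'c': p2 → p1
  read 'c': p1 → p2
  read 'c': p2 → p1
  end p1, rejected
w2:
  start at p1
  read 'a': p1 → p2
  read 'c': p2 → p1
  read 'd': p1 → p0
  read 'b': p0 → p0
  end p0, accepted
w3:
  start at p1
  read 'b': p1 → p2
  read 'd': p2 → p2
  read 'd': p2 → p2
  read 'c': p2 → p1
  read 'd': p1 → p0
  read 'a': p0 → p2
  read 'c': p2 → p1
  end p1, rejected
w4:
  start at p1
  read 'b': p1 → p2
  read 'c': p2 → p1
  read 'd': p1 → p0
  read 'a': p0 → p2
  read 'd': p2 → p2
  read 'a': p2 → p0
  read 'b': p0 → p0
  end p0, accepted
w5:
  start at p1
  read 'a': p1 → p2
  read 'a': p2 → p0
  read 'b': p0 → p0
  read 'c': p0 → p2
  read 'a': p2 → p0
  read 'c': p0 → p2
  end p2, accepted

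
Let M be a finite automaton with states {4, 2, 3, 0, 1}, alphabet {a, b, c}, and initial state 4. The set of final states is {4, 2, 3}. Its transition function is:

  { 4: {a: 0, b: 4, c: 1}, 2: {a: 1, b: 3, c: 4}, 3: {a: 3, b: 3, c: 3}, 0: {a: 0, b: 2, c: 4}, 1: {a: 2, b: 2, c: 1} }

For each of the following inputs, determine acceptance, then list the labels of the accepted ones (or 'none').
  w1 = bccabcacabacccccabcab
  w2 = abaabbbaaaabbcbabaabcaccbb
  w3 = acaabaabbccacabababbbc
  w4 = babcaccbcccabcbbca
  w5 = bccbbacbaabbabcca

w1:
  start at 4
  read 'b': 4 → 4
  read 'c': 4 → 1
  read 'c': 1 → 1
  read 'a': 1 → 2
  read 'b': 2 → 3
  read 'c': 3 → 3
  read 'a': 3 → 3
  read 'c': 3 → 3
  read 'a': 3 → 3
  read 'b': 3 → 3
  read 'a': 3 → 3
  read 'c': 3 → 3
  read 'c': 3 → 3
  read 'c': 3 → 3
  read 'c': 3 → 3
  read 'c': 3 → 3
  read 'a': 3 → 3
  read 'b': 3 → 3
  read 'c': 3 → 3
  read 'a': 3 → 3
  read 'b': 3 → 3
  end 3, accepted
w2:
  start at 4
  read 'a': 4 → 0
  read 'b': 0 → 2
  read 'a': 2 → 1
  read 'a': 1 → 2
  read 'b': 2 → 3
  read 'b': 3 → 3
  read 'b': 3 → 3
  read 'a': 3 → 3
  read 'a': 3 → 3
  read 'a': 3 → 3
  read 'a': 3 → 3
  read 'b': 3 → 3
  read 'b': 3 → 3
  read 'c': 3 → 3
  read 'b': 3 → 3
  read 'a': 3 → 3
  read 'b': 3 → 3
  read 'a': 3 → 3
  read 'a': 3 → 3
  read 'b': 3 → 3
  read 'c': 3 → 3
  read 'a': 3 → 3
  read 'c': 3 → 3
  read 'c': 3 → 3
  read 'b': 3 → 3
  read 'b': 3 → 3
  end 3, accepted
w3:
  start at 4
  read 'a': 4 → 0
  read 'c': 0 → 4
  read 'a': 4 → 0
  read 'a': 0 → 0
  read 'b': 0 → 2
  read 'a': 2 → 1
  read 'a': 1 → 2
  read 'b': 2 → 3
  read 'b': 3 → 3
  read 'c': 3 → 3
  read 'c': 3 → 3
  read 'a': 3 → 3
  read 'c': 3 → 3
  read 'a': 3 → 3
  read 'b': 3 → 3
  read 'a': 3 → 3
  read 'b': 3 → 3
  read 'a': 3 → 3
  read 'b': 3 → 3
  read 'b': 3 → 3
  read 'b': 3 → 3
  read 'c': 3 → 3
  end 3, accepted
w4:
  start at 4
  read 'b': 4 → 4
  read 'a': 4 → 0
  read 'b': 0 → 2
  read 'c': 2 → 4
  read 'a': 4 → 0
  read 'c': 0 → 4
  read 'c': 4 → 1
  read 'b': 1 → 2
  read 'c': 2 → 4
  read 'c': 4 → 1
  read 'c': 1 → 1
  read 'a': 1 → 2
  read 'b': 2 → 3
  read 'c': 3 → 3
  read 'b': 3 → 3
  read 'b': 3 → 3
  read 'c': 3 → 3
  read 'a': 3 → 3
  end 3, accepted
w5:
  start at 4
  read 'b': 4 → 4
  read 'c': 4 → 1
  read 'c': 1 → 1
  read 'b': 1 → 2
  read 'b': 2 → 3
  read 'a': 3 → 3
  read 'c': 3 → 3
  read 'b': 3 → 3
  read 'a': 3 → 3
  read 'a': 3 → 3
  read 'b': 3 → 3
  read 'b': 3 → 3
  read 'a': 3 → 3
  read 'b': 3 → 3
  read 'c': 3 → 3
  read 'c': 3 → 3
  read 'a': 3 → 3
  end 3, accepted

w1, w2, w3, w4, w5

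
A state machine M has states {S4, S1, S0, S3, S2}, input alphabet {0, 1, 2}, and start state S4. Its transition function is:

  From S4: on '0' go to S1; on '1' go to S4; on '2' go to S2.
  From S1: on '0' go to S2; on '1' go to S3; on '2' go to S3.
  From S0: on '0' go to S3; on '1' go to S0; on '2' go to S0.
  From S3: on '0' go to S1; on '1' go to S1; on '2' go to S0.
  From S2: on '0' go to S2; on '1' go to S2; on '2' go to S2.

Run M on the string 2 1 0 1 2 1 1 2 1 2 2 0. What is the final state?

S2

S4 → S2 → S2 → S2 → S2 → S2 → S2 → S2 → S2 → S2 → S2 → S2 → S2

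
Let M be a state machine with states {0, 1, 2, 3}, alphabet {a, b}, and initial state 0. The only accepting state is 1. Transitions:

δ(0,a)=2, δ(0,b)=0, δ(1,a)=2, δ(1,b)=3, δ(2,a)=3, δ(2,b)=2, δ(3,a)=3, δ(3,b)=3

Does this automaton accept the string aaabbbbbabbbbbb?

No

0 → 2 → 3 → 3 → 3 → 3 → 3 → 3 → 3 → 3 → 3 → 3 → 3 → 3 → 3 → 3
End state 3 is not accepting.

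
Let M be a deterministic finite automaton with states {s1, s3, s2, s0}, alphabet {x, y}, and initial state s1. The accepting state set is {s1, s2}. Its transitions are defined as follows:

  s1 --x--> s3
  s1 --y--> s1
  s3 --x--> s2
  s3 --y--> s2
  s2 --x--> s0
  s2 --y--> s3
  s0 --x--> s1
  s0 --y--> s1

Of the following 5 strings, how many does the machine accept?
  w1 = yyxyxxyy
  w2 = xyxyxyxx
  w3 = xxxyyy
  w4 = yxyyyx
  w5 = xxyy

4

w1: Trace: s1 -y-> s1 -y-> s1 -x-> s3 -y-> s2 -x-> s0 -x-> s1 -y-> s1 -y-> s1  → end s1, accepted
w2: Trace: s1 -x-> s3 -y-> s2 -x-> s0 -y-> s1 -x-> s3 -y-> s2 -x-> s0 -x-> s1  → end s1, accepted
w3: Trace: s1 -x-> s3 -x-> s2 -x-> s0 -y-> s1 -y-> s1 -y-> s1  → end s1, accepted
w4: Trace: s1 -y-> s1 -x-> s3 -y-> s2 -y-> s3 -y-> s2 -x-> s0  → end s0, rejected
w5: Trace: s1 -x-> s3 -x-> s2 -y-> s3 -y-> s2  → end s2, accepted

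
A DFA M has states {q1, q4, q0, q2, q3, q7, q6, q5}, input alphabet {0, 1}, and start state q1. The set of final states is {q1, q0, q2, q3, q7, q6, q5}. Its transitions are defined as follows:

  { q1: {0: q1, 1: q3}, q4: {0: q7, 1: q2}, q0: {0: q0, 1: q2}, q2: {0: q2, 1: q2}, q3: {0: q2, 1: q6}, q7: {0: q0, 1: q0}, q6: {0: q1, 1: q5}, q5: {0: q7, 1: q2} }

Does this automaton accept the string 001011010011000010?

Trace: q1 -0-> q1 -0-> q1 -1-> q3 -0-> q2 -1-> q2 -1-> q2 -0-> q2 -1-> q2 -0-> q2 -0-> q2 -1-> q2 -1-> q2 -0-> q2 -0-> q2 -0-> q2 -0-> q2 -1-> q2 -0-> q2
End state q2 is accepting.

Yes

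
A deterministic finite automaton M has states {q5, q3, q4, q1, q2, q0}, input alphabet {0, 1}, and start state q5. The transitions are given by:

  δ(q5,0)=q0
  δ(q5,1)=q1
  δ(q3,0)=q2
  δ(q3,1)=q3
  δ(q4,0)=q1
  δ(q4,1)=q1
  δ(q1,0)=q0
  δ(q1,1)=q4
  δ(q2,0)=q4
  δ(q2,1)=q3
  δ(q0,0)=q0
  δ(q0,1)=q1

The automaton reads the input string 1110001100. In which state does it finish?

q0

start at q5
read '1': q5 → q1
read '1': q1 → q4
read '1': q4 → q1
read '0': q1 → q0
read '0': q0 → q0
read '0': q0 → q0
read '1': q0 → q1
read '1': q1 → q4
read '0': q4 → q1
read '0': q1 → q0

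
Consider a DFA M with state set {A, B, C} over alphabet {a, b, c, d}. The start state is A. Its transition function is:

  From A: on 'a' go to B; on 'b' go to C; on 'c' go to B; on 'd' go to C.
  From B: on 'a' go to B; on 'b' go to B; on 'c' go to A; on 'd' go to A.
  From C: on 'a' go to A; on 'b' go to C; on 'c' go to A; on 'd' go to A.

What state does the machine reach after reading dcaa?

start at A
read 'd': A → C
read 'c': C → A
read 'a': A → B
read 'a': B → B

B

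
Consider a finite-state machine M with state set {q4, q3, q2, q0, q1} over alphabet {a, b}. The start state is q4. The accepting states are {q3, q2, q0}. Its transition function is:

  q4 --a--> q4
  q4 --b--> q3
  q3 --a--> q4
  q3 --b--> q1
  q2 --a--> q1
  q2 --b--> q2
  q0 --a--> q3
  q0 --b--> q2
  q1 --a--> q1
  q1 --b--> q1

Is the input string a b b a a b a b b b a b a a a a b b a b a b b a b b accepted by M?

No

Trace: q4 -a-> q4 -b-> q3 -b-> q1 -a-> q1 -a-> q1 -b-> q1 -a-> q1 -b-> q1 -b-> q1 -b-> q1 -a-> q1 -b-> q1 -a-> q1 -a-> q1 -a-> q1 -a-> q1 -b-> q1 -b-> q1 -a-> q1 -b-> q1 -a-> q1 -b-> q1 -b-> q1 -a-> q1 -b-> q1 -b-> q1
End state q1 is not accepting.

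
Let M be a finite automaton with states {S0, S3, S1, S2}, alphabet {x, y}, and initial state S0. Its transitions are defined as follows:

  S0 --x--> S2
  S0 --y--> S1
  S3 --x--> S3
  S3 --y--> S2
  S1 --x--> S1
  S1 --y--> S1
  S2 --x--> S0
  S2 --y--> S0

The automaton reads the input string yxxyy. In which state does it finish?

start at S0
read 'y': S0 → S1
read 'x': S1 → S1
read 'x': S1 → S1
read 'y': S1 → S1
read 'y': S1 → S1

S1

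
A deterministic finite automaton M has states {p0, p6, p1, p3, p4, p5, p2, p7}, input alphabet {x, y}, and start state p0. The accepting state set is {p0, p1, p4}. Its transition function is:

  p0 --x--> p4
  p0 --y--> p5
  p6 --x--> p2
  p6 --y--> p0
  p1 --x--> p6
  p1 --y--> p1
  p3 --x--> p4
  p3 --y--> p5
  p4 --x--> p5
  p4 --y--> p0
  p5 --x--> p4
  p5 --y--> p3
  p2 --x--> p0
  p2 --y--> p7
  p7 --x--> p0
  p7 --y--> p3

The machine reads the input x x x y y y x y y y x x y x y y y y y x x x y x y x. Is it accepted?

Yes

p0 → p4 → p5 → p4 → p0 → p5 → p3 → p4 → p0 → p5 → p3 → p4 → p5 → p3 → p4 → p0 → p5 → p3 → p5 → p3 → p4 → p5 → p4 → p0 → p4 → p0 → p4
End state p4 is accepting.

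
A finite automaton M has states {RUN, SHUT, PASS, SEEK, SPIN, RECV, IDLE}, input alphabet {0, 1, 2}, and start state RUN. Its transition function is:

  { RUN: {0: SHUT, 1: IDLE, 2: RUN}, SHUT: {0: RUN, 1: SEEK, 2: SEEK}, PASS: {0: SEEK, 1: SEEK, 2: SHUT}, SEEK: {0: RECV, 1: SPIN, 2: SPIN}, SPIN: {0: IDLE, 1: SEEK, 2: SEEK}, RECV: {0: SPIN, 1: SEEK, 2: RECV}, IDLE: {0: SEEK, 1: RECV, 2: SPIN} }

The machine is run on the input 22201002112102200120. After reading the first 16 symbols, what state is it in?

SPIN

Trace: RUN -2-> RUN -2-> RUN -2-> RUN -0-> SHUT -1-> SEEK -0-> RECV -0-> SPIN -2-> SEEK -1-> SPIN -1-> SEEK -2-> SPIN -1-> SEEK -0-> RECV -2-> RECV -2-> RECV -0-> SPIN
After 16 symbols: SPIN.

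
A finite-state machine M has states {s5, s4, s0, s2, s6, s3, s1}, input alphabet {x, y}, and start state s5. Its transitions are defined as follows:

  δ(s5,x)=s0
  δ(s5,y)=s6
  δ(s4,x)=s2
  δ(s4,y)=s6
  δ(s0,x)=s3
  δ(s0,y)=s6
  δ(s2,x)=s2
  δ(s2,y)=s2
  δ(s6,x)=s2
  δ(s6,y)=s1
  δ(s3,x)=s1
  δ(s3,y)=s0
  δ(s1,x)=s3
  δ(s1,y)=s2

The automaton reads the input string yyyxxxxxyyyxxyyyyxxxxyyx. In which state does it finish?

s2

start at s5
read 'y': s5 → s6
read 'y': s6 → s1
read 'y': s1 → s2
read 'x': s2 → s2
read 'x': s2 → s2
read 'x': s2 → s2
read 'x': s2 → s2
read 'x': s2 → s2
read 'y': s2 → s2
read 'y': s2 → s2
read 'y': s2 → s2
read 'x': s2 → s2
read 'x': s2 → s2
read 'y': s2 → s2
read 'y': s2 → s2
read 'y': s2 → s2
read 'y': s2 → s2
read 'x': s2 → s2
read 'x': s2 → s2
read 'x': s2 → s2
read 'x': s2 → s2
read 'y': s2 → s2
read 'y': s2 → s2
read 'x': s2 → s2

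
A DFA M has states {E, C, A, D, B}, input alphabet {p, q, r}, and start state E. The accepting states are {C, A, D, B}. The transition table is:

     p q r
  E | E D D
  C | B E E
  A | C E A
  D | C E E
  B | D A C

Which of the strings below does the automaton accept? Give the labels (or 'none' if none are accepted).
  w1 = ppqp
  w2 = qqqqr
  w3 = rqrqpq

w1:
  start at E
  read 'p': E → E
  read 'p': E → E
  read 'q': E → D
  read 'p': D → C
  end C, accepted
w2:
  start at E
  read 'q': E → D
  read 'q': D → E
  read 'q': E → D
  read 'q': D → E
  read 'r': E → D
  end D, accepted
w3:
  start at E
  read 'r': E → D
  read 'q': D → E
  read 'r': E → D
  read 'q': D → E
  read 'p': E → E
  read 'q': E → D
  end D, accepted

w1, w2, w3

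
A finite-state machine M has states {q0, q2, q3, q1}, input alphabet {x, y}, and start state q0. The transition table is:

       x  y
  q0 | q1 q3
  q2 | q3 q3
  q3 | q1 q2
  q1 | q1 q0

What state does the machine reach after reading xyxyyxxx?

q0 → q1 → q0 → q1 → q0 → q3 → q1 → q1 → q1

q1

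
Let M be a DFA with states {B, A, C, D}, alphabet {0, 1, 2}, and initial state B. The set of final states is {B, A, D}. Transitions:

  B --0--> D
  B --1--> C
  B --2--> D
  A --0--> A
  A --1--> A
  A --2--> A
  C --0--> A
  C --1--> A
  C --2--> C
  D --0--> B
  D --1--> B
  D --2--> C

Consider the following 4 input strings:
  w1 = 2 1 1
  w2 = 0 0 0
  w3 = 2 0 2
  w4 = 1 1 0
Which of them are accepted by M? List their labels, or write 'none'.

w2, w3, w4

w1:
  start at B
  read '2': B → D
  read '1': D → B
  read '1': B → C
  end C, rejected
w2:
  start at B
  read '0': B → D
  read '0': D → B
  read '0': B → D
  end D, accepted
w3:
  start at B
  read '2': B → D
  read '0': D → B
  read '2': B → D
  end D, accepted
w4:
  start at B
  read '1': B → C
  read '1': C → A
  read '0': A → A
  end A, accepted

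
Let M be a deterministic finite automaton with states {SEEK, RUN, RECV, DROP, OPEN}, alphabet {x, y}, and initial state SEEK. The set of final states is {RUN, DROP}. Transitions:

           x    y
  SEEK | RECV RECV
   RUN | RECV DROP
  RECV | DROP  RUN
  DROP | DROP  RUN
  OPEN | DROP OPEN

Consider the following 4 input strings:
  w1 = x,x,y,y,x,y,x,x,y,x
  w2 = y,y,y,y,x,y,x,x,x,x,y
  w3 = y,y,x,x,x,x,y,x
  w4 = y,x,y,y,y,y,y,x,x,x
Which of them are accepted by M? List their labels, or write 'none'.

w1: SEEK → RECV → DROP → RUN → DROP → DROP → RUN → RECV → DROP → RUN → RECV  → end RECV, rejected
w2: SEEK → RECV → RUN → DROP → RUN → RECV → RUN → RECV → DROP → DROP → DROP → RUN  → end RUN, accepted
w3: SEEK → RECV → RUN → RECV → DROP → DROP → DROP → RUN → RECV  → end RECV, rejected
w4: SEEK → RECV → DROP → RUN → DROP → RUN → DROP → RUN → RECV → DROP → DROP  → end DROP, accepted

w2, w4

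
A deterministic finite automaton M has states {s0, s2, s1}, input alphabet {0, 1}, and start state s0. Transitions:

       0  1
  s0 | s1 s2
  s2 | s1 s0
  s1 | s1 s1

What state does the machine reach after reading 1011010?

Trace: s0 -1-> s2 -0-> s1 -1-> s1 -1-> s1 -0-> s1 -1-> s1 -0-> s1

s1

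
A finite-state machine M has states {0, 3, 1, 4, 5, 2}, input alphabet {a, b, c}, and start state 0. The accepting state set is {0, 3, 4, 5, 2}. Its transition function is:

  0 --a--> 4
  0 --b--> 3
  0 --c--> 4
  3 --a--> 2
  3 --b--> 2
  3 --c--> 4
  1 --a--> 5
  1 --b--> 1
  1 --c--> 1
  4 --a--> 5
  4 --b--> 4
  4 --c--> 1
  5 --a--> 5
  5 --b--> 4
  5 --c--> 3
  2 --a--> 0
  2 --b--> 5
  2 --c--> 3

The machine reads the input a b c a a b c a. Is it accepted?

Trace: 0 -a-> 4 -b-> 4 -c-> 1 -a-> 5 -a-> 5 -b-> 4 -c-> 1 -a-> 5
End state 5 is accepting.

Yes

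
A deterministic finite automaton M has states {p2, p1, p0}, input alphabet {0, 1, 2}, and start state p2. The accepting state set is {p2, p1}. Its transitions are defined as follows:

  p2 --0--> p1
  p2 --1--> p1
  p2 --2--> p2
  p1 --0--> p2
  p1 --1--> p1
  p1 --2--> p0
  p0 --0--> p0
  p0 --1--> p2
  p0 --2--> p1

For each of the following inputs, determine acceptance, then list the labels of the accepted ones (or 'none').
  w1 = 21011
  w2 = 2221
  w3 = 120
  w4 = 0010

w1: p2 → p2 → p1 → p2 → p1 → p1  → end p1, accepted
w2: p2 → p2 → p2 → p2 → p1  → end p1, accepted
w3: p2 → p1 → p0 → p0  → end p0, rejected
w4: p2 → p1 → p2 → p1 → p2  → end p2, accepted

w1, w2, w4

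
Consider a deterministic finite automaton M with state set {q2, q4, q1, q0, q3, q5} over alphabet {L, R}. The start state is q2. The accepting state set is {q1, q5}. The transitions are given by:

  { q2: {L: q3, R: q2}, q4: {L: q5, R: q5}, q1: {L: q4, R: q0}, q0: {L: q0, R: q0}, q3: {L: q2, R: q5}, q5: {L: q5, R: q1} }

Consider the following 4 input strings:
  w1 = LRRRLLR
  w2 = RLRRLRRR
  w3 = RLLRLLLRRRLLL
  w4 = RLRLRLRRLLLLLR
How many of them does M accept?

1

w1: q2 → q3 → q5 → q1 → q0 → q0 → q0 → q0  → end q0, rejected
w2: q2 → q2 → q3 → q5 → q1 → q4 → q5 → q1 → q0  → end q0, rejected
w3: q2 → q2 → q3 → q2 → q2 → q3 → q2 → q3 → q5 → q1 → q0 → q0 → q0 → q0  → end q0, rejected
w4: q2 → q2 → q3 → q5 → q5 → q1 → q4 → q5 → q1 → q4 → q5 → q5 → q5 → q5 → q1  → end q1, accepted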